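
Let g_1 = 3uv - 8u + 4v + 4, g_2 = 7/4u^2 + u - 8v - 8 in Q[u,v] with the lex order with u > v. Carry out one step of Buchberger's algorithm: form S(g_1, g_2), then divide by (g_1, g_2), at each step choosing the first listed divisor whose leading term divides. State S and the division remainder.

S(g_1, g_2) = -8/3u^2 + 16/21uv + 4/3u + 32/7v^2 + 32/7v; remainder on division = 44/9u + 32/7v^2 - 544/63v - 832/63.

lcm(LM(g_1), LM(g_2)) = u^2v.
S = (lcm/LT(g_1))·g_1 − (lcm/LT(g_2))·g_2 = -8/3u^2 + 16/21uv + 4/3u + 32/7v^2 + 32/7v.
Reduce S modulo (g_1, g_2) in that order:
  leading term u^2: subtract (-32/21)·g_2 from -8/3u^2 + 16/21uv + 4/3u + 32/7v^2 + 32/7v → 16/21uv + 20/7u + 32/7v^2 - 160/21v - 256/21
  leading term uv: subtract (16/63)·g_1 from 16/21uv + 20/7u + 32/7v^2 - 160/21v - 256/21 → 44/9u + 32/7v^2 - 544/63v - 832/63
  leading term u: no divisor's leading term divides it; move 44/9u to the remainder.
  leading term v^2: no divisor's leading term divides it; move 32/7v^2 to the remainder.
  leading term v: no divisor's leading term divides it; move -544/63v to the remainder.
  leading term 1: no divisor's leading term divides it; move -832/63 to the remainder.
The remainder 44/9u + 32/7v^2 - 544/63v - 832/63 is nonzero, so it would be added as the next basis element.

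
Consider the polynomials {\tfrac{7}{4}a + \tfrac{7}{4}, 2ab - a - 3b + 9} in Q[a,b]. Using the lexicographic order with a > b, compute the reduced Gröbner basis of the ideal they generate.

The reduced Gröbner basis is the canonical form of the ideal for this ordering.

f_1 = \tfrac{7}{4}a + \tfrac{7}{4}, LT = a.
f_2 = 2ab - a - 3b + 9, LT = ab.

S(f_1,f_2): lcm = ab. S = \tfrac{1}{2}a + \tfrac{5}{2}b - \tfrac{9}{2}.
  reduce S modulo (f_1, f_2):
  remainder \tfrac{5}{2}b - 5 ≠ 0; add g_3 = \tfrac{5}{2}b - 5 to the basis.

The other S-polynomials (S(f_1,g_3), S(f_2,g_3)) all reduce to 0 modulo the current basis, so we have a Gröbner basis.
Inter-reduce: drop elements whose leading term is divisible by another's, tail-reduce, and make monic.

G = {a + 1, b - 2}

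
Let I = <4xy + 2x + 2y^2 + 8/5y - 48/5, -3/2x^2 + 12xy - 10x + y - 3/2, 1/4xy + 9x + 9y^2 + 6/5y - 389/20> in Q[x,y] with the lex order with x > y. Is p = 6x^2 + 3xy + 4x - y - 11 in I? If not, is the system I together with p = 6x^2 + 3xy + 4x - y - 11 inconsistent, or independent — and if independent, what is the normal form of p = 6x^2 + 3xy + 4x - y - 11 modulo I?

Adjoining 6x^2 + 3xy + 4x - y - 11 makes the ideal the whole ring: the system is inconsistent.

First compute the reduced Gröbner basis of I by Buchberger's algorithm.
f_1 = 4xy + 2x + 2y^2 + 8/5y - 48/5, LT = xy.
f_2 = -3/2x^2 + 12xy - 10x + y - 3/2, LT = x^2.
f_3 = 1/4xy + 9x + 9y^2 + 6/5y - 389/20, LT = xy.

S(f_1,f_2): lcm = x^2y. S = 1/2x^2 + 17/2xy^2 - 94/15xy - 12/5x + 2/3y^2 - y.
  leading term x^2: subtract (-1/3)·f_2 from 1/2x^2 + 17/2xy^2 - 94/15xy - 12/5x + 2/3y^2 - y → 17/2xy^2 - 34/15xy - 86/15x + 2/3y^2 - 2/3y - 1/2
  leading term xy^2: subtract (17/8y)·f_1 from 17/2xy^2 - 34/15xy - 86/15x + 2/3y^2 - 2/3y - 1/2 → -391/60xy - 86/15x - 17/4y^3 - 41/15y^2 + 296/15y - 1/2
  leading term xy: subtract (-391/240)·f_1 from -391/60xy - 86/15x - 17/4y^3 - 41/15y^2 + 296/15y - 1/2 → -99/40x - 17/4y^3 + 21/40y^2 + 1117/50y - 807/50
  leading term x: no divisor's leading term divides it; move -99/40x to the remainder.
  leading term y^3: no divisor's leading term divides it; move -17/4y^3 to the remainder.
  leading term y^2: no divisor's leading term divides it; move 21/40y^2 to the remainder.
  leading term y: no divisor's leading term divides it; move 1117/50y to the remainder.
  leading term 1: no divisor's leading term divides it; move -807/50 to the remainder.
  remainder -99/40x - 17/4y^3 + 21/40y^2 + 1117/50y - 807/50 ≠ 0; add h_4 = -99/40x - 17/4y^3 + 21/40y^2 + 1117/50y - 807/50 to the basis.

S(f_1,f_3): lcm = xy. S = -71/2x - 71/2y^2 - 22/5y + 377/5.
  leading term x: subtract (1420/99)·h_4 from -71/2x - 71/2y^2 - 22/5y + 377/5 → 6035/99y^3 - 1420/33y^2 - 160792/495y + 50639/165
  leading term y^3: no divisor's leading term divides it; move 6035/99y^3 to the remainder.
  leading term y^2: no divisor's leading term divides it; move -1420/33y^2 to the remainder.
  leading term y: no divisor's leading term divides it; move -160792/495y to the remainder.
  leading term 1: no divisor's leading term divides it; move 50639/165 to the remainder.
  remainder 6035/99y^3 - 1420/33y^2 - 160792/495y + 50639/165 ≠ 0; add h_5 = 6035/99y^3 - 1420/33y^2 - 160792/495y + 50639/165 to the basis.

S(f_2,f_3): lcm = x^2y. S = -36x^2 - 44xy^2 + 28/15xy + 389/5x - 2/3y^2 + y.
  leading term x^2: subtract (24)·f_2 from -36x^2 - 44xy^2 + 28/15xy + 389/5x - 2/3y^2 + y → -44xy^2 - 4292/15xy + 1589/5x - 2/3y^2 - 23y + 36
  leading term xy^2: subtract (-11y)·f_1 from -44xy^2 - 4292/15xy + 1589/5x - 2/3y^2 - 23y + 36 → -3962/15xy + 1589/5x + 22y^3 + 254/15y^2 - 643/5y + 36
  leading term xy: subtract (-1981/30)·f_1 from -3962/15xy + 1589/5x + 22y^3 + 254/15y^2 - 643/5y + 36 → 6748/15x + 22y^3 + 149y^2 - 1721/75y - 14948/25
  leading term x: subtract (-53984/297)·h_4 from 6748/15x + 22y^3 + 149y^2 - 1721/75y - 14948/25 → -222898/297y^3 + 120991/495y^2 + 5995937/1485y - 349628/99
  leading term y^3: subtract (-222898/18105)·h_5 from -222898/297y^3 + 120991/495y^2 + 5995937/1485y - 349628/99 → -72761/255y^2 + 1162507/30175y + 22342634/90525
  leading term y^2: no divisor's leading term divides it; move -72761/255y^2 to the remainder.
  leading term y: no divisor's leading term divides it; move 1162507/30175y to the remainder.
  leading term 1: no divisor's leading term divides it; move 22342634/90525 to the remainder.
  remainder -72761/255y^2 + 1162507/30175y + 22342634/90525 ≠ 0; add h_6 = -72761/255y^2 + 1162507/30175y + 22342634/90525 to the basis.

S(f_1,h_4): lcm = xy. S = 1/2x - 170/99y^4 + 7/33y^3 + 9431/990y^2 - 202/33y - 12/5.
  leading term x: subtract (-20/99)·h_4 from 1/2x - 170/99y^4 + 7/33y^3 + 9431/990y^2 - 202/33y - 12/5 → -170/99y^4 - 64/99y^3 + 4768/495y^2 - 796/495y - 934/165
  leading term y^4: subtract (-2/71y)·h_5 from -170/99y^4 - 64/99y^3 + 4768/495y^2 - 796/495y - 934/165 → -184/99y^3 + 5648/11715y^2 + 247318/35145y - 934/165
  leading term y^3: subtract (-184/6035)·h_5 from -184/99y^3 + 5648/11715y^2 + 247318/35145y - 934/165 → -5008/6035y^2 - 86502/30175y + 111542/30175
  leading term y^2: subtract (15024/5166031)·h_6 from -5008/6035y^2 - 86502/30175y + 111542/30175 → -5462794338/1833941005y + 5462794338/1833941005
  leading term y: no divisor's leading term divides it; move -5462794338/1833941005y to the remainder.
  leading term 1: no divisor's leading term divides it; move 5462794338/1833941005 to the remainder.
  remainder -5462794338/1833941005y + 5462794338/1833941005 ≠ 0; add h_7 = -5462794338/1833941005y + 5462794338/1833941005 to the basis.

The other S-polynomials (S(f_2,h_4), S(f_3,h_4), S(f_1,h_5), S(f_2,h_5), S(f_3,h_5), S(h_4,h_5), S(f_1,h_6), S(f_2,h_6), S(f_3,h_6), S(h_4,h_6), S(h_5,h_6), S(f_1,h_7), S(f_2,h_7), S(f_3,h_7), S(h_4,h_7), S(h_5,h_7), S(h_6,h_7)) all reduce to 0 modulo the current basis, so we have a Gröbner basis.
Inter-reduce: drop elements whose leading term is divisible by another's, tail-reduce, and make monic.
Reduced Gröbner basis: {x - 1, y - 1}.
Label its elements g_1 = x - 1, g_2 = y - 1.

Reduce p = 6x^2 + 3xy + 4x - y - 11 modulo G:
  leading term x^2: subtract (6x)·g_1 from 6x^2 + 3xy + 4x - y - 11 → 3xy + 10x - y - 11
  leading term xy: subtract (3y)·g_1 from 3xy + 10x - y - 11 → 10x + 2y - 11
  leading term x: subtract (10)·g_1 from 10x + 2y - 11 → 2y - 1
  leading term y: subtract (2)·g_2 from 2y - 1 → 1
  leading term 1: no divisor's leading term divides it; move 1 to the remainder.
  normal form = 1.
The normal form is nonzero, so p ∉ I. Since p minus its normal form lies in I, I + (p) = I + (r) where r = 1; decide whether this ideal is the whole ring.
Here r = 1 is a nonzero constant, hence a unit: 1 ∈ I + (p), the Gröbner basis of I + (p) is {1}, and the enlarged system has no common solution — adjoining p is inconsistent.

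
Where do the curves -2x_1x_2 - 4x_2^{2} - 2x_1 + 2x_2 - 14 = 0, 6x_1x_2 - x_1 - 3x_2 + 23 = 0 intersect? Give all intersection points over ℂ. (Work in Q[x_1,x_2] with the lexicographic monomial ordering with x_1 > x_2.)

{(-4, 1), (97/84 - 5*sqrt(1391)*I/84, -7/24 - sqrt(1391)*I/24), (97/84 + 5*sqrt(1391)*I/84, -7/24 + sqrt(1391)*I/24)}

Compute a lex Gröbner basis by Buchberger's algorithm.
f_1 = -2x_1x_2 - 2x_1 - 4x_2^{2} + 2x_2 - 14, LT = x_1x_2.
f_2 = 6x_1x_2 - x_1 - 3x_2 + 23, LT = x_1x_2.

S(f_1,f_2): lcm = x_1x_2. S = \tfrac{7}{6}x_1 + 2x_2^{2} - \tfrac{1}{2}x_2 + \tfrac{19}{6}.
  reduce S modulo (f_1, f_2):
  remainder \tfrac{7}{6}x_1 + 2x_2^{2} - \tfrac{1}{2}x_2 + \tfrac{19}{6} ≠ 0; add h_3 = \tfrac{7}{6}x_1 + 2x_2^{2} - \tfrac{1}{2}x_2 + \tfrac{19}{6} to the basis.

S(f_1,h_3): lcm = x_1x_2. S = x_1 - \tfrac{12}{7}x_2^{3} + \tfrac{17}{7}x_2^{2} - \tfrac{26}{7}x_2 + 7.
  reduce S modulo (f_1, f_2, h_3):
  remainder -\tfrac{12}{7}x_2^{3} + \tfrac{5}{7}x_2^{2} - \tfrac{23}{7}x_2 + \tfrac{30}{7} ≠ 0; add h_4 = -\tfrac{12}{7}x_2^{3} + \tfrac{5}{7}x_2^{2} - \tfrac{23}{7}x_2 + \tfrac{30}{7} to the basis.

The other S-polynomials (S(f_2,h_3), S(f_1,h_4), S(f_2,h_4), S(h_3,h_4)) all reduce to 0 modulo the current basis, so we have a Gröbner basis.
Inter-reduce: drop elements whose leading term is divisible by another's, tail-reduce, and make monic.
Reduced Gröbner basis: {x_1 + \tfrac{12}{7}x_2^{2} - \tfrac{3}{7}x_2 + \tfrac{19}{7}, x_2^{3} - \tfrac{5}{12}x_2^{2} + \tfrac{23}{12}x_2 - \tfrac{5}{2}}.

Elimination: the polynomial x_2^{3} - \tfrac{5}{12}x_2^{2} + \tfrac{23}{12}x_2 - \tfrac{5}{2} lies in the elimination ideal for x_2, so x_2 ∈ {1, -7/24 - sqrt(1391)*I/24, -7/24 + sqrt(1391)*I/24}. For each such x_2, the remaining basis elements (now univariate) give the rest of the solution.
  x_2 = 1: the earlier basis element becomes x_1 + 4 = 0, giving x_1 = -4 — point (-4, 1).
  x_2 = -7/24 - sqrt(1391)*I/24: the earlier basis element becomes x_1 - 97/84 + 5*sqrt(1391)*I/84 = 0, giving x_1 = 97/84 - 5*sqrt(1391)*I/84 — point (97/84 - 5*sqrt(1391)*I/84, -7/24 - sqrt(1391)*I/24).
  x_2 = -7/24 + sqrt(1391)*I/24: the earlier basis element becomes x_1 - 97/84 - 5*sqrt(1391)*I/84 = 0, giving x_1 = 97/84 + 5*sqrt(1391)*I/84 — point (97/84 + 5*sqrt(1391)*I/84, -7/24 + sqrt(1391)*I/24).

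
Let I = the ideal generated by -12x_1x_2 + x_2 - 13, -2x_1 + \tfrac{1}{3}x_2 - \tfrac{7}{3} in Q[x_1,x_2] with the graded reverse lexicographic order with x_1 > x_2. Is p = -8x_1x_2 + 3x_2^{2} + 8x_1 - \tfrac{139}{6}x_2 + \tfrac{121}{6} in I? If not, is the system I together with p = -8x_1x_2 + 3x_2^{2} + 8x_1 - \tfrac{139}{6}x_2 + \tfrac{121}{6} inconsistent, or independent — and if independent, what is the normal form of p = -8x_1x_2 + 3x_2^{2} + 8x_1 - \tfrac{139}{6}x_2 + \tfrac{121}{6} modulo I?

First compute the reduced Gröbner basis of I by Buchberger's algorithm.
f_1 = -12x_1x_2 + x_2 - 13, LT = x_1x_2.
f_2 = -2x_1 + \tfrac{1}{3}x_2 - \tfrac{7}{3}, LT = x_1.

S(f_1,f_2): lcm = x_1x_2. S = \tfrac{1}{6}x_2^{2} - \tfrac{5}{4}x_2 + \tfrac{13}{12}.
  reduce S modulo (f_1, f_2):
  remainder \tfrac{1}{6}x_2^{2} - \tfrac{5}{4}x_2 + \tfrac{13}{12} ≠ 0; add h_3 = \tfrac{1}{6}x_2^{2} - \tfrac{5}{4}x_2 + \tfrac{13}{12} to the basis.

The other S-polynomials (S(f_1,h_3), S(f_2,h_3)) all reduce to 0 modulo the current basis, so we have a Gröbner basis.
Inter-reduce: drop elements whose leading term is divisible by another's, tail-reduce, and make monic.
Reduced Gröbner basis: {x_2^{2} - \tfrac{15}{2}x_2 + \tfrac{13}{2}, x_1 - \tfrac{1}{6}x_2 + \tfrac{7}{6}}.
Label its elements g_1 = x_2^{2} - \tfrac{15}{2}x_2 + \tfrac{13}{2}, g_2 = x_1 - \tfrac{1}{6}x_2 + \tfrac{7}{6}.

Reduce p = -8x_1x_2 + 3x_2^{2} + 8x_1 - \tfrac{139}{6}x_2 + \tfrac{121}{6} modulo G:
  leading term x_1x_2: subtract (-8x_2)·g_2 from -8x_1x_2 + 3x_2^{2} + 8x_1 - \tfrac{139}{6}x_2 + \tfrac{121}{6} → \tfrac{5}{3}x_2^{2} + 8x_1 - \tfrac{83}{6}x_2 + \tfrac{121}{6}
  leading term x_2^{2}: subtract (\tfrac{5}{3})·g_1 from \tfrac{5}{3}x_2^{2} + 8x_1 - \tfrac{83}{6}x_2 + \tfrac{121}{6} → 8x_1 - \tfrac{4}{3}x_2 + \tfrac{28}{3}
  leading term x_1: subtract (8)·g_2 from 8x_1 - \tfrac{4}{3}x_2 + \tfrac{28}{3} → 0
  normal form = 0.
Since the normal form is 0, p ∈ I.

Ideal membership is decidable via reduction modulo a Gröbner basis.

-8x_1x_2 + 3x_2^{2} + 8x_1 - \tfrac{139}{6}x_2 + \tfrac{121}{6} lies in I (it reduces to 0).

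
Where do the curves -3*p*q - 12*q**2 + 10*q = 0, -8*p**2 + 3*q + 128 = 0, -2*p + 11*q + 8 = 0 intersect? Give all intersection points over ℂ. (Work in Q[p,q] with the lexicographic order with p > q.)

Compute a lex Gröbner basis by Buchberger's algorithm.
f_1 = -3*p*q - 12*q**2 + 10*q, LT = p*q.
f_2 = -8*p**2 + 3*q + 128, LT = p**2.
f_3 = -2*p + 11*q + 8, LT = p.

S(f_1,f_2): lcm = p**2*q. S = 4*p*q**2 - 10/3*p*q + 3/8*q**2 + 16*q.
  leading term p*q**2: subtract (-4/3*q)·f_1 from 4*p*q**2 - 10/3*p*q + 3/8*q**2 + 16*q → -10/3*p*q - 16*q**3 + 329/24*q**2 + 16*q
  leading term p*q: subtract (10/9)·f_1 from -10/3*p*q - 16*q**3 + 329/24*q**2 + 16*q → -16*q**3 + 649/24*q**2 + 44/9*q
  leading term q**3: no divisor's leading term divides it; move -16*q**3 to the remainder.
  leading term q**2: no divisor's leading term divides it; move 649/24*q**2 to the remainder.
  leading term q: no divisor's leading term divides it; move 44/9*q to the remainder.
  remainder -16*q**3 + 649/24*q**2 + 44/9*q ≠ 0; add h_4 = -16*q**3 + 649/24*q**2 + 44/9*q to the basis.

S(f_1,f_3): lcm = p*q. S = 19/2*q**2 + 2/3*q.
  leading term q**2: no divisor's leading term divides it; move 19/2*q**2 to the remainder.
  leading term q: no divisor's leading term divides it; move 2/3*q to the remainder.
  remainder 19/2*q**2 + 2/3*q ≠ 0; add h_5 = 19/2*q**2 + 2/3*q to the basis.

S(f_2,f_3): lcm = p**2. S = 11/2*p*q + 4*p - 3/8*q - 16.
  leading term p*q: subtract (-11/6)·f_1 from 11/2*p*q + 4*p - 3/8*q - 16 → 4*p - 22*q**2 + 431/24*q - 16
  leading term p: subtract (-2)·f_3 from 4*p - 22*q**2 + 431/24*q - 16 → -22*q**2 + 959/24*q
  leading term q**2: subtract (-44/19)·h_5 from -22*q**2 + 959/24*q → 18925/456*q
  leading term q: no divisor's leading term divides it; move 18925/456*q to the remainder.
  remainder 18925/456*q ≠ 0; add h_6 = 18925/456*q to the basis.

The other S-polynomials (S(f_1,h_4), S(f_2,h_4), S(f_3,h_4), S(f_1,h_5), S(f_2,h_5), S(f_3,h_5), S(h_4,h_5), S(f_1,h_6), S(f_2,h_6), S(f_3,h_6), S(h_4,h_6), S(h_5,h_6)) all reduce to 0 modulo the current basis, so we have a Gröbner basis.
Inter-reduce: drop elements whose leading term is divisible by another's, tail-reduce, and make monic.
Reduced Gröbner basis: {p - 4, q}.

From the last basis element, q = 0, so q takes values in {0}. Each choice, substituted upward through the basis, yields the corresponding point(s) of the solution set.
  q = 0: the earlier basis element becomes p - 4 = 0, giving p = 4 — point (4, 0).
Substituting each solution back into the original system confirms all equations vanish.

{(4, 0)}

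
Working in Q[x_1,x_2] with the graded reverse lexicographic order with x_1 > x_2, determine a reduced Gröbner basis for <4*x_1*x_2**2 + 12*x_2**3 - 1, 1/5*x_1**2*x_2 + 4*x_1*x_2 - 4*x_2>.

This is the nonlinear analogue of row-reducing a linear system.

f_1 = 4*x_1*x_2**2 + 12*x_2**3 - 1, LT = x_1*x_2**2.
f_2 = 1/5*x_1**2*x_2 + 4*x_1*x_2 - 4*x_2, LT = x_1**2*x_2.

S(f_1,f_2): lcm = x_1**2*x_2**2. S = 3*x_1*x_2**3 - 20*x_1*x_2**2 + 20*x_2**2 - 1/4*x_1.
  reduce S modulo (f_1, f_2):
  remainder -9*x_2**4 + 60*x_2**3 + 20*x_2**2 - 1/4*x_1 + 3/4*x_2 - 5 ≠ 0; add g_3 = -9*x_2**4 + 60*x_2**3 + 20*x_2**2 - 1/4*x_1 + 3/4*x_2 - 5 to the basis.

S(f_1,g_3): lcm = x_1*x_2**4. S = 3*x_2**5 + 20/3*x_1*x_2**3 + 20/9*x_1*x_2**2 - 1/36*x_1**2 + 1/12*x_1*x_2 - 1/4*x_2**2 - 5/9*x_1.
  reduce S modulo (f_1, f_2, g_3):
  remainder -1/36*x_1**2 - 5/9*x_1 + 5/9 ≠ 0; add g_4 = -1/36*x_1**2 - 5/9*x_1 + 5/9 to the basis.

The other S-polynomials (S(f_2,g_3), S(f_1,g_4), S(f_2,g_4), S(g_3,g_4)) all reduce to 0 modulo the current basis, so we have a Gröbner basis.
Inter-reduce: drop elements whose leading term is divisible by another's, tail-reduce, and make monic.

G = {x_2**4 - 20/3*x_2**3 - 20/9*x_2**2 + 1/36*x_1 - 1/12*x_2 + 5/9, x_1*x_2**2 + 3*x_2**3 - 1/4, x_1**2 + 20*x_1 - 20}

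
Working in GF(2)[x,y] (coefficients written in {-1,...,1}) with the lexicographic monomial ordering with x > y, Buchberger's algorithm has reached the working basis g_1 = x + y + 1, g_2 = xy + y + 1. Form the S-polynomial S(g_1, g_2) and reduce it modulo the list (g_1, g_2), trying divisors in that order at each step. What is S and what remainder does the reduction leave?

S(g_1, g_2) = y^2 + 1; remainder on division = y^2 + 1.

lcm(LM(g_1), LM(g_2)) = xy.
S = (lcm/LT(g_1))·g_1 − (lcm/LT(g_2))·g_2 = y^2 + 1.
Reduce S modulo (g_1, g_2) in that order:
  leading term y^2: no divisor's leading term divides it; move y^2 to the remainder.
  leading term 1: no divisor's leading term divides it; move 1 to the remainder.
The remainder y^2 + 1 is nonzero, so it would be added as the next basis element.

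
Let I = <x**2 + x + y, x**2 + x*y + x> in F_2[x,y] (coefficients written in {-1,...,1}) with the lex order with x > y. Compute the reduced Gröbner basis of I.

G = {x**2 + x + y, x*y + y, y**2}

Buchberger's algorithm terminates because the ascending chain of leading-term ideals stabilizes.

f_1 = x**2 + x + y, LT = x**2.
f_2 = x**2 + x*y + x, LT = x**2.

S(f_1,f_2): lcm = x**2. S = x*y + y.
  reduce S modulo (f_1, f_2):
  remainder x*y + y ≠ 0; add g_3 = x*y + y to the basis.

S(f_1,g_3): lcm = x**2*y. S = y**2.
  reduce S modulo (f_1, f_2, g_3):
  remainder y**2 ≠ 0; add g_4 = y**2 to the basis.

The other S-polynomials (S(f_2,g_3), S(f_1,g_4), S(f_2,g_4), S(g_3,g_4)) all reduce to 0 modulo the current basis, so we have a Gröbner basis.
Inter-reduce: drop elements whose leading term is divisible by another's, tail-reduce, and make monic.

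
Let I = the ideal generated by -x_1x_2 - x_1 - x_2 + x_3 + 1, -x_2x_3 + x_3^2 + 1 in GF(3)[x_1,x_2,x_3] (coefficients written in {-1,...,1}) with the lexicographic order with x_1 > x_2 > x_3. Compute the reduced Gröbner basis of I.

G = {x_1x_2 + x_1 + x_2 - x_3 - 1, x_1x_3^2 + x_1x_3 + x_1 - x_3 + 1, x_2x_3 - x_3^2 - 1}

f_1 = -x_1x_2 - x_1 - x_2 + x_3 + 1, LT = x_1x_2.
f_2 = -x_2x_3 + x_3^2 + 1, LT = x_2x_3.

S(f_1,f_2): lcm = x_1x_2x_3. S = x_1x_3^2 + x_1x_3 + x_1 + x_2x_3 - x_3^2 - x_3.
  leading term x_1x_3^2: no divisor's leading term divides it; move x_1x_3^2 to the remainder.
  leading term x_1x_3: no divisor's leading term divides it; move x_1x_3 to the remainder.
  leading term x_1: no divisor's leading term divides it; move x_1 to the remainder.
  leading term x_2x_3: subtract (-1)·f_2 from x_2x_3 - x_3^2 - x_3 → -x_3 + 1
  leading term x_3: no divisor's leading term divides it; move -x_3 to the remainder.
  leading term 1: no divisor's leading term divides it; move 1 to the remainder.
  remainder x_1x_3^2 + x_1x_3 + x_1 - x_3 + 1 ≠ 0; add g_3 = x_1x_3^2 + x_1x_3 + x_1 - x_3 + 1 to the basis.

S(f_1,g_3): lcm = x_1x_2x_3^2. S = -x_1x_2x_3 - x_1x_2 + x_1x_3^2 + x_2x_3^2 + x_2x_3 - x_2 - x_3^3 - x_3^2.
  leading term x_1x_2x_3: subtract (x_3)·f_1 from -x_1x_2x_3 - x_1x_2 + x_1x_3^2 + x_2x_3^2 + x_2x_3 - x_2 - x_3^3 - x_3^2 → -x_1x_2 + x_1x_3^2 + x_1x_3 + x_2x_3^2 - x_2x_3 - x_2 - x_3^3 + x_3^2 - x_3
  leading term x_1x_2: subtract (1)·f_1 from -x_1x_2 + x_1x_3^2 + x_1x_3 + x_2x_3^2 - x_2x_3 - x_2 - x_3^3 + x_3^2 - x_3 → x_1x_3^2 + x_1x_3 + x_1 + x_2x_3^2 - x_2x_3 - x_3^3 + x_3^2 + x_3 - 1
  leading term x_1x_3^2: subtract (1)·g_3 from x_1x_3^2 + x_1x_3 + x_1 + x_2x_3^2 - x_2x_3 - x_3^3 + x_3^2 + x_3 - 1 → x_2x_3^2 - x_2x_3 - x_3^3 + x_3^2 - x_3 + 1
  leading term x_2x_3^2: subtract (-x_3)·f_2 from x_2x_3^2 - x_2x_3 - x_3^3 + x_3^2 - x_3 + 1 → -x_2x_3 + x_3^2 + 1
  leading term x_2x_3: subtract (1)·f_2 from -x_2x_3 + x_3^2 + 1 → 0
  remainder 0.

S(f_2,g_3): lcm = x_1x_2x_3^2. S = -x_1x_2x_3 - x_1x_2 - x_1x_3^3 - x_1x_3 + x_2x_3 - x_2.
  leading term x_1x_2x_3: subtract (x_3)·f_1 from -x_1x_2x_3 - x_1x_2 - x_1x_3^3 - x_1x_3 + x_2x_3 - x_2 → -x_1x_2 - x_1x_3^3 - x_2x_3 - x_2 - x_3^2 - x_3
  leading term x_1x_2: subtract (1)·f_1 from -x_1x_2 - x_1x_3^3 - x_2x_3 - x_2 - x_3^2 - x_3 → -x_1x_3^3 + x_1 - x_2x_3 - x_3^2 + x_3 - 1
  leading term x_1x_3^3: subtract (-x_3)·g_3 from -x_1x_3^3 + x_1 - x_2x_3 - x_3^2 + x_3 - 1 → x_1x_3^2 + x_1x_3 + x_1 - x_2x_3 + x_3^2 - x_3 - 1
  leading term x_1x_3^2: subtract (1)·g_3 from x_1x_3^2 + x_1x_3 + x_1 - x_2x_3 + x_3^2 - x_3 - 1 → -x_2x_3 + x_3^2 + 1
  leading term x_2x_3: subtract (1)·f_2 from -x_2x_3 + x_3^2 + 1 → 0
  remainder 0.

Every S-polynomial of the final basis reduces to 0, so we have a Gröbner basis.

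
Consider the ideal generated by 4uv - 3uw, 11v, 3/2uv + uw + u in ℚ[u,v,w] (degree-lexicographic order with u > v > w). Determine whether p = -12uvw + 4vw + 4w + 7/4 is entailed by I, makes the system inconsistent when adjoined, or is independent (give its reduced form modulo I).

-12uvw + 4vw + 4w + 7/4 is independent of I; its normal form modulo I is 4w + 7/4.

First compute the reduced Gröbner basis of I by Buchberger's algorithm.
f_1 = 4uv - 3uw, LT = uv.
f_2 = 11v, LT = v.
f_3 = 3/2uv + uw + u, LT = uv.

S(f_1,f_2): lcm = uv. S = -¾uw.
  reduce S modulo (f_1, f_2, f_3):
  remainder -¾uw ≠ 0; add h_4 = -¾uw to the basis.

S(f_1,f_3): lcm = uv. S = -17/12uw - ⅔u.
  reduce S modulo (f_1, f_2, f_3, h_4):
  remainder -⅔u ≠ 0; add h_5 = -⅔u to the basis.

The other S-polynomials (S(f_2,f_3), S(f_1,h_4), S(f_2,h_4), S(f_3,h_4), S(f_1,h_5), S(f_2,h_5), S(f_3,h_5), S(h_4,h_5)) all reduce to 0 modulo the current basis, so we have a Gröbner basis.
Inter-reduce: drop elements whose leading term is divisible by another's, tail-reduce, and make monic.
Reduced Gröbner basis: {u, v}.
Label its elements g_1 = u, g_2 = v.

Reduce p = -12uvw + 4vw + 4w + 7/4 modulo G:
  leading term uvw: subtract (-12vw)·g_1 from -12uvw + 4vw + 4w + 7/4 → 4vw + 4w + 7/4
  leading term vw: subtract (4w)·g_2 from 4vw + 4w + 7/4 → 4w + 7/4
  leading term w: no divisor's leading term divides it; move 4w to the remainder.
  leading term 1: no divisor's leading term divides it; move 7/4 to the remainder.
  normal form = 4w + 7/4.
The normal form is nonzero, so p ∉ I. Since p minus its normal form lies in I, I + (p) = I + (r) where r = 4w + 7/4; decide whether this ideal is the whole ring.
Run Buchberger on G together with r (pairs among the g_i already reduce to 0 since G is a Gröbner basis):
g_1 = u, LT = u.
g_2 = v, LT = v.
r = 4w + 7/4, LT = w.

The S-polynomials (S(g_1,g_2), S(g_1,r), S(g_2,r)) all reduce to 0 modulo the current basis, so we have a Gröbner basis.
Inter-reduce: drop elements whose leading term is divisible by another's, tail-reduce, and make monic.
Reduced Gröbner basis: {u, v, w + 7/16}.
The reduced Gröbner basis of I + (p) is {u, v, w + 7/16} ≠ {1}, a proper ideal, so the enlarged system stays consistent: p is independent of I, with normal form 4w + 7/4.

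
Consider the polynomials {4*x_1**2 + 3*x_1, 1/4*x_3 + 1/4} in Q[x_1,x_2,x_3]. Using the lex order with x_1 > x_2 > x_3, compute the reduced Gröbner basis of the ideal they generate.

f_1 = 4*x_1**2 + 3*x_1, LT = x_1**2.
f_2 = 1/4*x_3 + 1/4, LT = x_3.

The S-polynomials (S(f_1,f_2)) all reduce to 0 modulo the current basis, so we have a Gröbner basis.

G = {x_1**2 + 3/4*x_1, x_3 + 1}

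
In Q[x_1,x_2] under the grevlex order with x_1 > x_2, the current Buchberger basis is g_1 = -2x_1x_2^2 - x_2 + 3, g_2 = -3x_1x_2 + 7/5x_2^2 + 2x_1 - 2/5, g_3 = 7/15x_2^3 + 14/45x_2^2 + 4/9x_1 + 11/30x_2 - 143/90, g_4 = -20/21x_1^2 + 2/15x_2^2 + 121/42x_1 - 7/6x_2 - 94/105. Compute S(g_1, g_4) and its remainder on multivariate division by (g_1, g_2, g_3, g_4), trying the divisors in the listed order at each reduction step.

lcm(LM(g_1), LM(g_4)) = x_1^2x_2^2.
S = (lcm/LT(g_1))·g_1 − (lcm/LT(g_4))·g_4 = 7/50x_2^4 + 121/40x_1x_2^2 - 49/40x_2^3 + 1/2x_1x_2 - 47/50x_2^2 - 3/2x_1.
Reduce S modulo (g_1, g_2, g_3, g_4) in that order:
  leading term x_2^4: subtract (3/10x_2)·g_3 from 7/50x_2^4 + 121/40x_1x_2^2 - 49/40x_2^3 + 1/2x_1x_2 - 47/50x_2^2 - 3/2x_1 → 121/40x_1x_2^2 - 791/600x_2^3 + 11/30x_1x_2 - 21/20x_2^2 - 3/2x_1 + 143/300x_2
  leading term x_1x_2^2: subtract (-121/80)·g_1 from 121/40x_1x_2^2 - 791/600x_2^3 + 11/30x_1x_2 - 21/20x_2^2 - 3/2x_1 + 143/300x_2 → -791/600x_2^3 + 11/30x_1x_2 - 21/20x_2^2 - 3/2x_1 - 1243/1200x_2 + 363/80
  leading term x_2^3: subtract (-113/40)·g_3 from -791/600x_2^3 + 11/30x_1x_2 - 21/20x_2^2 - 3/2x_1 - 1243/1200x_2 + 363/80 → 11/30x_1x_2 - 77/450x_2^2 - 11/45x_1 + 11/225
  leading term x_1x_2: subtract (-11/90)·g_2 from 11/30x_1x_2 - 77/450x_2^2 - 11/45x_1 + 11/225 → 0
The remainder is 0, so this S-polynomial contributes no new basis element.
This is the inner loop of Buchberger's algorithm — each nonzero remainder becomes a new basis element.

S(g_1, g_4) = 7/50x_2^4 + 121/40x_1x_2^2 - 49/40x_2^3 + 1/2x_1x_2 - 47/50x_2^2 - 3/2x_1; remainder on division = 0.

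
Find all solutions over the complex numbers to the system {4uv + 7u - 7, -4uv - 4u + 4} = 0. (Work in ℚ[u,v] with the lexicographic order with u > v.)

{(1, 0)}

Compute a lex Gröbner basis by Buchberger's algorithm.
f_1 = 4uv + 7u - 7, LT = uv.
f_2 = -4uv - 4u + 4, LT = uv.

S(f_1,f_2): lcm = uv. S = ¾u - ¾.
  leading term u: no divisor's leading term divides it; move ¾u to the remainder.
  leading term 1: no divisor's leading term divides it; move -¾ to the remainder.
  remainder ¾u - ¾ ≠ 0; add h_3 = ¾u - ¾ to the basis.

S(f_1,h_3): lcm = uv. S = 7/4u + v - 7/4.
  leading term u: subtract (7/3)·h_3 from 7/4u + v - 7/4 → v
  leading term v: no divisor's leading term divides it; move v to the remainder.
  remainder v ≠ 0; add h_4 = v to the basis.

S(f_2,h_3): lcm = uv. S = u + v - 1.
  leading term u: subtract (4/3)·h_3 from u + v - 1 → v
  leading term v: subtract (1)·h_4 from v → 0
  remainder 0.

S(f_1,h_4): lcm = uv. S = 7/4u - 7/4.
  leading term u: subtract (7/3)·h_3 from 7/4u - 7/4 → 0
  remainder 0.

S(f_2,h_4): lcm = uv. S = u - 1.
  leading term u: subtract (4/3)·h_3 from u - 1 → 0
  remainder 0.

S(h_3,h_4): leading monomials are coprime, so the S-polynomial reduces to 0 (Buchberger's first criterion).
Every S-polynomial of the final basis reduces to 0, so we have a Gröbner basis.
Inter-reduce: drop elements whose leading term is divisible by another's, tail-reduce, and make monic.
Reduced Gröbner basis: {u - 1, v}.

The lex basis is triangular: the last element involves only v. Solving v = 0 gives v ∈ {0}; substituting each value into the earlier elements determines the remaining variables.
  v = 0: the earlier basis element becomes u - 1 = 0, giving u = 1 — point (1, 0).
Check: every point annihilates each of the original generators.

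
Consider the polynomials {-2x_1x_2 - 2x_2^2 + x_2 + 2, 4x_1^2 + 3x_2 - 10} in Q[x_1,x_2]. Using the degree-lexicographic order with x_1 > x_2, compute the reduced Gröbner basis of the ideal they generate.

f_1 = -2x_1x_2 - 2x_2^2 + x_2 + 2, LT = x_1x_2.
f_2 = 4x_1^2 + 3x_2 - 10, LT = x_1^2.

S(f_1,f_2): lcm = x_1^2x_2. S = x_1x_2^2 - 1/2x_1x_2 - 3/4x_2^2 - x_1 + 5/2x_2.
  leading term x_1x_2^2: subtract (-1/2x_2)·f_1 from x_1x_2^2 - 1/2x_1x_2 - 3/4x_2^2 - x_1 + 5/2x_2 → -x_2^3 - 1/2x_1x_2 - 1/4x_2^2 - x_1 + 7/2x_2
  leading term x_2^3: no divisor's leading term divides it; move -x_2^3 to the remainder.
  leading term x_1x_2: subtract (1/4)·f_1 from -1/2x_1x_2 - 1/4x_2^2 - x_1 + 7/2x_2 → 1/4x_2^2 - x_1 + 13/4x_2 - 1/2
  leading term x_2^2: no divisor's leading term divides it; move 1/4x_2^2 to the remainder.
  leading term x_1: no divisor's leading term divides it; move -x_1 to the remainder.
  leading term x_2: no divisor's leading term divides it; move 13/4x_2 to the remainder.
  leading term 1: no divisor's leading term divides it; move -1/2 to the remainder.
  remainder -x_2^3 + 1/4x_2^2 - x_1 + 13/4x_2 - 1/2 ≠ 0; add g_3 = -x_2^3 + 1/4x_2^2 - x_1 + 13/4x_2 - 1/2 to the basis.

The other S-polynomials (S(f_1,g_3), S(f_2,g_3)) all reduce to 0 modulo the current basis, so we have a Gröbner basis.

G = {x_2^3 - 1/4x_2^2 + x_1 - 13/4x_2 + 1/2, x_1^2 + 3/4x_2 - 5/2, x_1x_2 + x_2^2 - 1/2x_2 - 1}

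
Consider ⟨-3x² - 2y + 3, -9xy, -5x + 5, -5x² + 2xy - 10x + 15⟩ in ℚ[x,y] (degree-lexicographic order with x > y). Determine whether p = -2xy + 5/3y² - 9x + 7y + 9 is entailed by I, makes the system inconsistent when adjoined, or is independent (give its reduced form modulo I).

-2xy + 5/3y² - 9x + 7y + 9 lies in I (it reduces to 0).

First compute the reduced Gröbner basis of I by Buchberger's algorithm.
f_1 = -3x² - 2y + 3, LT = x².
f_2 = -9xy, LT = xy.
f_3 = -5x + 5, LT = x.
f_4 = -5x² + 2xy - 10x + 15, LT = x².

S(f_1,f_2): lcm = x²y. S = ⅔y² - y.
  leading term y²: no divisor's leading term divides it; move ⅔y² to the remainder.
  leading term y: no divisor's leading term divides it; move -y to the remainder.
  remainder ⅔y² - y ≠ 0; add h_5 = ⅔y² - y to the basis.

S(f_1,f_3): lcm = x². S = x + ⅔y - 1.
  leading term x: subtract (-⅕)·f_3 from x + ⅔y - 1 → ⅔y
  leading term y: no divisor's leading term divides it; move ⅔y to the remainder.
  remainder ⅔y ≠ 0; add h_6 = ⅔y to the basis.

The other S-polynomials (S(f_1,f_4), S(f_2,f_3), S(f_2,f_4), S(f_3,f_4), S(f_1,h_5), S(f_2,h_5), S(f_3,h_5), S(f_4,h_5), S(f_1,h_6), S(f_2,h_6), S(f_3,h_6), S(f_4,h_6), S(h_5,h_6)) all reduce to 0 modulo the current basis, so we have a Gröbner basis.
Inter-reduce: drop elements whose leading term is divisible by another's, tail-reduce, and make monic.
Reduced Gröbner basis: {x - 1, y}.
Label its elements g_1 = x - 1, g_2 = y.

Reduce p = -2xy + 5/3y² - 9x + 7y + 9 modulo G:
  leading term xy: subtract (-2y)·g_1 from -2xy + 5/3y² - 9x + 7y + 9 → 5/3y² - 9x + 5y + 9
  leading term y²: subtract (5/3y)·g_2 from 5/3y² - 9x + 5y + 9 → -9x + 5y + 9
  leading term x: subtract (-9)·g_1 from -9x + 5y + 9 → 5y
  leading term y: subtract (5)·g_2 from 5y → 0
  normal form = 0.
Since the normal form is 0, p ∈ I.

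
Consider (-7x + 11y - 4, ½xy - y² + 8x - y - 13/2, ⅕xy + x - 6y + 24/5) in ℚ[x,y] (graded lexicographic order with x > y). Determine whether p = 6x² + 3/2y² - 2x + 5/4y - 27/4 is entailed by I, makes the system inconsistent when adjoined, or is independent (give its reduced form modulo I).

First compute the reduced Gröbner basis of I by Buchberger's algorithm.
f_1 = -7x + 11y - 4, LT = x.
f_2 = ½xy - y² + 8x - y - 13/2, LT = xy.
f_3 = ⅕xy + x - 6y + 24/5, LT = xy.

S(f_1,f_2): lcm = xy. S = 3/7y² - 16x + 18/7y + 13.
  leading term y²: no divisor's leading term divides it; move 3/7y² to the remainder.
  leading term x: subtract (16/7)·f_1 from -16x + 18/7y + 13 → -158/7y + 155/7
  leading term y: no divisor's leading term divides it; move -158/7y to the remainder.
  leading term 1: no divisor's leading term divides it; move 155/7 to the remainder.
  remainder 3/7y² - 158/7y + 155/7 ≠ 0; add h_4 = 3/7y² - 158/7y + 155/7 to the basis.

S(f_1,f_3): lcm = xy. S = -11/7y² - 5x + 214/7y - 24.
  leading term y²: subtract (-11/3)·h_4 from -11/7y² - 5x + 214/7y - 24 → -5x - 1096/21y + 1201/21
  leading term x: subtract (5/7)·f_1 from -5x - 1096/21y + 1201/21 → -1261/21y + 1261/21
  leading term y: no divisor's leading term divides it; move -1261/21y to the remainder.
  leading term 1: no divisor's leading term divides it; move 1261/21 to the remainder.
  remainder -1261/21y + 1261/21 ≠ 0; add h_5 = -1261/21y + 1261/21 to the basis.

The other S-polynomials (S(f_2,f_3), S(f_1,h_4), S(f_2,h_4), S(f_3,h_4), S(f_1,h_5), S(f_2,h_5), S(f_3,h_5), S(h_4,h_5)) all reduce to 0 modulo the current basis, so we have a Gröbner basis.
Inter-reduce: drop elements whose leading term is divisible by another's, tail-reduce, and make monic.
Reduced Gröbner basis: {x - 1, y - 1}.
Label its elements g_1 = x - 1, g_2 = y - 1.

Reduce p = 6x² + 3/2y² - 2x + 5/4y - 27/4 modulo G:
  leading term x²: subtract (6x)·g_1 from 6x² + 3/2y² - 2x + 5/4y - 27/4 → 3/2y² + 4x + 5/4y - 27/4
  leading term y²: subtract (3/2y)·g_2 from 3/2y² + 4x + 5/4y - 27/4 → 4x + 11/4y - 27/4
  leading term x: subtract (4)·g_1 from 4x + 11/4y - 27/4 → 11/4y - 11/4
  leading term y: subtract (11/4)·g_2 from 11/4y - 11/4 → 0
  normal form = 0.
Since the normal form is 0, p ∈ I.

6x² + 3/2y² - 2x + 5/4y - 27/4 lies in I (it reduces to 0).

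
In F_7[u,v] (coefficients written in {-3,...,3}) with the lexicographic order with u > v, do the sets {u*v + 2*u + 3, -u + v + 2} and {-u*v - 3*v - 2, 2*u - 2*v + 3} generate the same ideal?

Two ideals are equal iff their reduced Gröbner bases coincide (the reduced basis is unique for a fixed ordering).
Buchberger on the first generating set:
f_1 = u*v + 2*u + 3, LT = u*v.
f_2 = -u + v + 2, LT = u.

S(f_1,f_2): lcm = u*v. S = 2*u + v**2 + 2*v + 3.
  reduce S modulo (f_1, f_2):
  remainder v**2 - 3*v ≠ 0; add g_3 = v**2 - 3*v to the basis.

The other S-polynomials (S(f_1,g_3), S(f_2,g_3)) all reduce to 0 modulo the current basis, so we have a Gröbner basis.
Inter-reduce: drop elements whose leading term is divisible by another's, tail-reduce, and make monic.
Reduced Gröbner basis: {u - v - 2, v**2 - 3*v}.

Buchberger on the second generating set:
h_1 = -u*v - 3*v - 2, LT = u*v.
h_2 = 2*u - 2*v + 3, LT = u.

S(h_1,h_2): lcm = u*v. S = v**2 - 2*v + 2.
  reduce S modulo (h_1, h_2):
  remainder v**2 - 2*v + 2 ≠ 0; add k_3 = v**2 - 2*v + 2 to the basis.

The other S-polynomials (S(h_1,k_3), S(h_2,k_3)) all reduce to 0 modulo the current basis, so we have a Gröbner basis.
Inter-reduce: drop elements whose leading term is divisible by another's, tail-reduce, and make monic.
Reduced Gröbner basis: {u - v - 2, v**2 - 2*v + 2}.

These differ, so the ideals are not equal.

No, the ideals differ.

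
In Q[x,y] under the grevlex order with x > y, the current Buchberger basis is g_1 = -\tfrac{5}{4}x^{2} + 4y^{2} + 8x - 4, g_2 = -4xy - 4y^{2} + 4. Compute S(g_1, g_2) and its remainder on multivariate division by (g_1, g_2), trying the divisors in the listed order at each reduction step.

lcm(LM(g_1), LM(g_2)) = x^{2}y.
S = (lcm/LT(g_1))·g_1 − (lcm/LT(g_2))·g_2 = -xy^{2} - \tfrac{16}{5}y^{3} - \tfrac{32}{5}xy + x + \tfrac{16}{5}y.
Reduce S modulo (g_1, g_2) in that order:
  leading term xy^{2}: subtract (\tfrac{1}{4}y)·g_2 from -xy^{2} - \tfrac{16}{5}y^{3} - \tfrac{32}{5}xy + x + \tfrac{16}{5}y → -\tfrac{11}{5}y^{3} - \tfrac{32}{5}xy + x + \tfrac{11}{5}y
  leading term y^{3}: no divisor's leading term divides it; move -\tfrac{11}{5}y^{3} to the remainder.
  leading term xy: subtract (\tfrac{8}{5})·g_2 from -\tfrac{32}{5}xy + x + \tfrac{11}{5}y → \tfrac{32}{5}y^{2} + x + \tfrac{11}{5}y - \tfrac{32}{5}
  leading term y^{2}: no divisor's leading term divides it; move \tfrac{32}{5}y^{2} to the remainder.
  leading term x: no divisor's leading term divides it; move x to the remainder.
  leading term y: no divisor's leading term divides it; move \tfrac{11}{5}y to the remainder.
  leading term 1: no divisor's leading term divides it; move -\tfrac{32}{5} to the remainder.
The remainder -\tfrac{11}{5}y^{3} + \tfrac{32}{5}y^{2} + x + \tfrac{11}{5}y - \tfrac{32}{5} is nonzero, so it would be added as the next basis element.

S(g_1, g_2) = -xy^{2} - \tfrac{16}{5}y^{3} - \tfrac{32}{5}xy + x + \tfrac{16}{5}y; remainder on division = -\tfrac{11}{5}y^{3} + \tfrac{32}{5}y^{2} + x + \tfrac{11}{5}y - \tfrac{32}{5}.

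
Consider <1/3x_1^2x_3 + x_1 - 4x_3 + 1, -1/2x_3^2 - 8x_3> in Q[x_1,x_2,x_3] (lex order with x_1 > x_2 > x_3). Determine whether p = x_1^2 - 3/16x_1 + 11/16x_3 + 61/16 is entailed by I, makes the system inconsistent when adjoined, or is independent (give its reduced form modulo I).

Adjoining x_1^2 - 3/16x_1 + 11/16x_3 + 61/16 makes the ideal the whole ring: the system is inconsistent.

First compute the reduced Gröbner basis of I by Buchberger's algorithm.
f_1 = 1/3x_1^2x_3 + x_1 - 4x_3 + 1, LT = x_1^2x_3.
f_2 = -1/2x_3^2 - 8x_3, LT = x_3^2.

S(f_1,f_2): lcm = x_1^2x_3^2. S = -16x_1^2x_3 + 3x_1x_3 - 12x_3^2 + 3x_3.
  leading term x_1^2x_3: subtract (-48)·f_1 from -16x_1^2x_3 + 3x_1x_3 - 12x_3^2 + 3x_3 → 3x_1x_3 + 48x_1 - 12x_3^2 - 189x_3 + 48
  leading term x_1x_3: no divisor's leading term divides it; move 3x_1x_3 to the remainder.
  leading term x_1: no divisor's leading term divides it; move 48x_1 to the remainder.
  leading term x_3^2: subtract (24)·f_2 from -12x_3^2 - 189x_3 + 48 → 3x_3 + 48
  leading term x_3: no divisor's leading term divides it; move 3x_3 to the remainder.
  leading term 1: no divisor's leading term divides it; move 48 to the remainder.
  remainder 3x_1x_3 + 48x_1 + 3x_3 + 48 ≠ 0; add h_3 = 3x_1x_3 + 48x_1 + 3x_3 + 48 to the basis.

S(f_1,h_3): lcm = x_1^2x_3. S = -16x_1^2 - x_1x_3 - 13x_1 - 12x_3 + 3.
  leading term x_1^2: no divisor's leading term divides it; move -16x_1^2 to the remainder.
  leading term x_1x_3: subtract (-1/3)·h_3 from -x_1x_3 - 13x_1 - 12x_3 + 3 → 3x_1 - 11x_3 + 19
  leading term x_1: no divisor's leading term divides it; move 3x_1 to the remainder.
  leading term x_3: no divisor's leading term divides it; move -11x_3 to the remainder.
  leading term 1: no divisor's leading term divides it; move 19 to the remainder.
  remainder -16x_1^2 + 3x_1 - 11x_3 + 19 ≠ 0; add h_4 = -16x_1^2 + 3x_1 - 11x_3 + 19 to the basis.

The other S-polynomials (S(f_2,h_3), S(f_1,h_4), S(f_2,h_4), S(h_3,h_4)) all reduce to 0 modulo the current basis, so we have a Gröbner basis.
Inter-reduce: drop elements whose leading term is divisible by another's, tail-reduce, and make monic.
Reduced Gröbner basis: {x_1^2 - 3/16x_1 + 11/16x_3 - 19/16, x_1x_3 + 16x_1 + x_3 + 16, x_3^2 + 16x_3}.
Label its elements g_1 = x_1^2 - 3/16x_1 + 11/16x_3 - 19/16, g_2 = x_1x_3 + 16x_1 + x_3 + 16, g_3 = x_3^2 + 16x_3.

Reduce p = x_1^2 - 3/16x_1 + 11/16x_3 + 61/16 modulo G:
  leading term x_1^2: subtract (1)·g_1 from x_1^2 - 3/16x_1 + 11/16x_3 + 61/16 → 5
  leading term 1: no divisor's leading term divides it; move 5 to the remainder.
  normal form = 5.
The normal form is nonzero, so p ∉ I. Since p minus its normal form lies in I, I + (p) = I + (r) where r = 5; decide whether this ideal is the whole ring.
Here r = 5 is a nonzero constant, hence a unit: 1 ∈ I + (p), the Gröbner basis of I + (p) is {1}, and the enlarged system has no common solution — adjoining p is inconsistent.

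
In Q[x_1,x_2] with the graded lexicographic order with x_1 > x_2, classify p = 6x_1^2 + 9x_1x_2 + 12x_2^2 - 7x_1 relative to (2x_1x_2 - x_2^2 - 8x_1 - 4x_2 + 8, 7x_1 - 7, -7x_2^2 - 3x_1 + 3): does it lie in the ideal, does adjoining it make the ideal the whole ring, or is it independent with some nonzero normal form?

First compute the reduced Gröbner basis of I by Buchberger's algorithm.
f_1 = 2x_1x_2 - x_2^2 - 8x_1 - 4x_2 + 8, LT = x_1x_2.
f_2 = 7x_1 - 7, LT = x_1.
f_3 = -7x_2^2 - 3x_1 + 3, LT = x_2^2.

S(f_1,f_2): lcm = x_1x_2. S = -1/2x_2^2 - 4x_1 - x_2 + 4.
  leading term x_2^2: subtract (1/14)·f_3 from -1/2x_2^2 - 4x_1 - x_2 + 4 → -53/14x_1 - x_2 + 53/14
  leading term x_1: subtract (-53/98)·f_2 from -53/14x_1 - x_2 + 53/14 → -x_2
  leading term x_2: no divisor's leading term divides it; move -x_2 to the remainder.
  remainder -x_2 ≠ 0; add h_4 = -x_2 to the basis.

The other S-polynomials (S(f_1,f_3), S(f_2,f_3), S(f_1,h_4), S(f_2,h_4), S(f_3,h_4)) all reduce to 0 modulo the current basis, so we have a Gröbner basis.
Inter-reduce: drop elements whose leading term is divisible by another's, tail-reduce, and make monic.
Reduced Gröbner basis: {x_1 - 1, x_2}.
Label its elements g_1 = x_1 - 1, g_2 = x_2.

Reduce p = 6x_1^2 + 9x_1x_2 + 12x_2^2 - 7x_1 modulo G:
  leading term x_1^2: subtract (6x_1)·g_1 from 6x_1^2 + 9x_1x_2 + 12x_2^2 - 7x_1 → 9x_1x_2 + 12x_2^2 - x_1
  leading term x_1x_2: subtract (9x_2)·g_1 from 9x_1x_2 + 12x_2^2 - x_1 → 12x_2^2 - x_1 + 9x_2
  leading term x_2^2: subtract (12x_2)·g_2 from 12x_2^2 - x_1 + 9x_2 → -x_1 + 9x_2
  leading term x_1: subtract (-1)·g_1 from -x_1 + 9x_2 → 9x_2 - 1
  leading term x_2: subtract (9)·g_2 from 9x_2 - 1 → -1
  leading term 1: no divisor's leading term divides it; move -1 to the remainder.
  normal form = -1.
The normal form is nonzero, so p ∉ I. Since p minus its normal form lies in I, I + (p) = I + (r) where r = -1; decide whether this ideal is the whole ring.
Here r = -1 is a nonzero constant, hence a unit: 1 ∈ I + (p), the Gröbner basis of I + (p) is {1}, and the enlarged system has no common solution — adjoining p is inconsistent.

Adjoining 6x_1^2 + 9x_1x_2 + 12x_2^2 - 7x_1 makes the ideal the whole ring: the system is inconsistent.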